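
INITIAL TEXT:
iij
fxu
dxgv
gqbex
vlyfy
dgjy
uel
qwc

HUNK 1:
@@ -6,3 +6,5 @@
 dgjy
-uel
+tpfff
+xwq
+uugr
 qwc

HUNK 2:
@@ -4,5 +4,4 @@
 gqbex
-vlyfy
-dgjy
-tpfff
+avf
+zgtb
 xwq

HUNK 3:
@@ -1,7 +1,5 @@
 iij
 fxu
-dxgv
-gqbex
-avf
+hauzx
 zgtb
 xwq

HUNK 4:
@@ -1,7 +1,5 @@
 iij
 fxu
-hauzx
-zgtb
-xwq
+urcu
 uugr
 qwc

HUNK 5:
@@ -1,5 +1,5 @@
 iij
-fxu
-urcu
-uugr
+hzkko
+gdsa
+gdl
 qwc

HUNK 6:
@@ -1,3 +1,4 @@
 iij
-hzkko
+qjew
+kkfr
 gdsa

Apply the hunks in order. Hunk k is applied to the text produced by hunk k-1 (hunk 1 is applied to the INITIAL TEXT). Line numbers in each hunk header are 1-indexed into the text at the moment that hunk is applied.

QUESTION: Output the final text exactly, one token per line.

Answer: iij
qjew
kkfr
gdsa
gdl
qwc

Derivation:
Hunk 1: at line 6 remove [uel] add [tpfff,xwq,uugr] -> 10 lines: iij fxu dxgv gqbex vlyfy dgjy tpfff xwq uugr qwc
Hunk 2: at line 4 remove [vlyfy,dgjy,tpfff] add [avf,zgtb] -> 9 lines: iij fxu dxgv gqbex avf zgtb xwq uugr qwc
Hunk 3: at line 1 remove [dxgv,gqbex,avf] add [hauzx] -> 7 lines: iij fxu hauzx zgtb xwq uugr qwc
Hunk 4: at line 1 remove [hauzx,zgtb,xwq] add [urcu] -> 5 lines: iij fxu urcu uugr qwc
Hunk 5: at line 1 remove [fxu,urcu,uugr] add [hzkko,gdsa,gdl] -> 5 lines: iij hzkko gdsa gdl qwc
Hunk 6: at line 1 remove [hzkko] add [qjew,kkfr] -> 6 lines: iij qjew kkfr gdsa gdl qwc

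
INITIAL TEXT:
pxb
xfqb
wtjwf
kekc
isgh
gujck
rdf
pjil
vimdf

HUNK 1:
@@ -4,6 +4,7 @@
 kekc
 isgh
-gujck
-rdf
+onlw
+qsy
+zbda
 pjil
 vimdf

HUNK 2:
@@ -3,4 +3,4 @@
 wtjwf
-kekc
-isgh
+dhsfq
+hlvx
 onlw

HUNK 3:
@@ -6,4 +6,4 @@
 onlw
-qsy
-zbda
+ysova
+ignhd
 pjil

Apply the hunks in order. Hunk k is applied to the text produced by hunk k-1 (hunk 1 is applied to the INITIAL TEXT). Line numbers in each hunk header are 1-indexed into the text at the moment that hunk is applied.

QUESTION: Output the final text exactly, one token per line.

Answer: pxb
xfqb
wtjwf
dhsfq
hlvx
onlw
ysova
ignhd
pjil
vimdf

Derivation:
Hunk 1: at line 4 remove [gujck,rdf] add [onlw,qsy,zbda] -> 10 lines: pxb xfqb wtjwf kekc isgh onlw qsy zbda pjil vimdf
Hunk 2: at line 3 remove [kekc,isgh] add [dhsfq,hlvx] -> 10 lines: pxb xfqb wtjwf dhsfq hlvx onlw qsy zbda pjil vimdf
Hunk 3: at line 6 remove [qsy,zbda] add [ysova,ignhd] -> 10 lines: pxb xfqb wtjwf dhsfq hlvx onlw ysova ignhd pjil vimdf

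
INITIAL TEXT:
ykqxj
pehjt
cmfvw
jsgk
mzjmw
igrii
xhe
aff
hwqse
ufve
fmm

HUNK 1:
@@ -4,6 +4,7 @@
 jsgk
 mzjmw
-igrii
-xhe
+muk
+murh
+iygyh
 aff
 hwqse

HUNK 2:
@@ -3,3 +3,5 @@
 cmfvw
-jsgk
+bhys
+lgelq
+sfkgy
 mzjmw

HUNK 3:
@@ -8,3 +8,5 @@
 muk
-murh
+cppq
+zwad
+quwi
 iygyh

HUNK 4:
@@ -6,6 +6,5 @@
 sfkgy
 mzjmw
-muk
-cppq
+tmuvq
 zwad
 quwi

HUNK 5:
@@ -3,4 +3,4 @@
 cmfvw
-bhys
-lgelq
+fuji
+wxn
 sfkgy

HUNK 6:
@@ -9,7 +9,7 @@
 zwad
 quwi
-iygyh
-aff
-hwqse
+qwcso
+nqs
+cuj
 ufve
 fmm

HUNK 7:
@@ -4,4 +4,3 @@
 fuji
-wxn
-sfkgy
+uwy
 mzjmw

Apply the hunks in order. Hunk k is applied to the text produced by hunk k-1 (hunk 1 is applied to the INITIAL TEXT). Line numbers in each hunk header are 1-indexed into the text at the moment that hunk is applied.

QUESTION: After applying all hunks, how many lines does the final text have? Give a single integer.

Hunk 1: at line 4 remove [igrii,xhe] add [muk,murh,iygyh] -> 12 lines: ykqxj pehjt cmfvw jsgk mzjmw muk murh iygyh aff hwqse ufve fmm
Hunk 2: at line 3 remove [jsgk] add [bhys,lgelq,sfkgy] -> 14 lines: ykqxj pehjt cmfvw bhys lgelq sfkgy mzjmw muk murh iygyh aff hwqse ufve fmm
Hunk 3: at line 8 remove [murh] add [cppq,zwad,quwi] -> 16 lines: ykqxj pehjt cmfvw bhys lgelq sfkgy mzjmw muk cppq zwad quwi iygyh aff hwqse ufve fmm
Hunk 4: at line 6 remove [muk,cppq] add [tmuvq] -> 15 lines: ykqxj pehjt cmfvw bhys lgelq sfkgy mzjmw tmuvq zwad quwi iygyh aff hwqse ufve fmm
Hunk 5: at line 3 remove [bhys,lgelq] add [fuji,wxn] -> 15 lines: ykqxj pehjt cmfvw fuji wxn sfkgy mzjmw tmuvq zwad quwi iygyh aff hwqse ufve fmm
Hunk 6: at line 9 remove [iygyh,aff,hwqse] add [qwcso,nqs,cuj] -> 15 lines: ykqxj pehjt cmfvw fuji wxn sfkgy mzjmw tmuvq zwad quwi qwcso nqs cuj ufve fmm
Hunk 7: at line 4 remove [wxn,sfkgy] add [uwy] -> 14 lines: ykqxj pehjt cmfvw fuji uwy mzjmw tmuvq zwad quwi qwcso nqs cuj ufve fmm
Final line count: 14

Answer: 14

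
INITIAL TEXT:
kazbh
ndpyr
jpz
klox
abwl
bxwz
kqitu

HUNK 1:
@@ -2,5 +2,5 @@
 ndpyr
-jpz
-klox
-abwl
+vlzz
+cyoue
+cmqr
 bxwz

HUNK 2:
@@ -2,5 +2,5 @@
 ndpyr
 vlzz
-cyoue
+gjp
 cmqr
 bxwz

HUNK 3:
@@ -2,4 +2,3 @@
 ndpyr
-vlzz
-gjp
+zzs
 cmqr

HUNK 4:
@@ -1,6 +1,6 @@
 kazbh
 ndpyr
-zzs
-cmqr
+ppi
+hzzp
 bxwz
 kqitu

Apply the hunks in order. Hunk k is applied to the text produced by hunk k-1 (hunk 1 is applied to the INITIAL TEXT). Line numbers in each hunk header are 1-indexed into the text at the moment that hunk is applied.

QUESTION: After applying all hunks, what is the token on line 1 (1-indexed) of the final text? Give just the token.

Answer: kazbh

Derivation:
Hunk 1: at line 2 remove [jpz,klox,abwl] add [vlzz,cyoue,cmqr] -> 7 lines: kazbh ndpyr vlzz cyoue cmqr bxwz kqitu
Hunk 2: at line 2 remove [cyoue] add [gjp] -> 7 lines: kazbh ndpyr vlzz gjp cmqr bxwz kqitu
Hunk 3: at line 2 remove [vlzz,gjp] add [zzs] -> 6 lines: kazbh ndpyr zzs cmqr bxwz kqitu
Hunk 4: at line 1 remove [zzs,cmqr] add [ppi,hzzp] -> 6 lines: kazbh ndpyr ppi hzzp bxwz kqitu
Final line 1: kazbh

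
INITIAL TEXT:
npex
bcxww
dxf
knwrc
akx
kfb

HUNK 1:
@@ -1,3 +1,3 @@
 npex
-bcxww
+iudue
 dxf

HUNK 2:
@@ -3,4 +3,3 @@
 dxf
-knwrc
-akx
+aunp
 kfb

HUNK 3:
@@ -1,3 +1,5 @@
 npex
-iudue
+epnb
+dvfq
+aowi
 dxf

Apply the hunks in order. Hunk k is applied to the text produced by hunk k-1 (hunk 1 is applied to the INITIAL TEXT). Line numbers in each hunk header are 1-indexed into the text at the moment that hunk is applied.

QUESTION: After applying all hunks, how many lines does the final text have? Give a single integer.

Hunk 1: at line 1 remove [bcxww] add [iudue] -> 6 lines: npex iudue dxf knwrc akx kfb
Hunk 2: at line 3 remove [knwrc,akx] add [aunp] -> 5 lines: npex iudue dxf aunp kfb
Hunk 3: at line 1 remove [iudue] add [epnb,dvfq,aowi] -> 7 lines: npex epnb dvfq aowi dxf aunp kfb
Final line count: 7

Answer: 7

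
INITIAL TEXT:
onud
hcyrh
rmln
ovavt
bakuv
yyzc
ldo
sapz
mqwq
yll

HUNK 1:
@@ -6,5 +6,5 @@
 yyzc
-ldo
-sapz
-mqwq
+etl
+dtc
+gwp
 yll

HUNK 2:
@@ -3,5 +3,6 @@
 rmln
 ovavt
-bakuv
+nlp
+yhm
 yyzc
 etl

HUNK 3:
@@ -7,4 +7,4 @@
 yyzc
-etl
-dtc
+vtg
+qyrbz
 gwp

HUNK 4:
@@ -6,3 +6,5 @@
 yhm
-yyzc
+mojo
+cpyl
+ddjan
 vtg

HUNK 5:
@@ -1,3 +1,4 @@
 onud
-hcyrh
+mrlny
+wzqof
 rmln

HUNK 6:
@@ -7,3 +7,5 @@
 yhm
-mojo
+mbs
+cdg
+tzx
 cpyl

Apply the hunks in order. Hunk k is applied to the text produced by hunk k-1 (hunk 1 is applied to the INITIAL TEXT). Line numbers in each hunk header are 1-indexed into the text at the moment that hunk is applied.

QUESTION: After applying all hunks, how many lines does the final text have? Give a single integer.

Answer: 16

Derivation:
Hunk 1: at line 6 remove [ldo,sapz,mqwq] add [etl,dtc,gwp] -> 10 lines: onud hcyrh rmln ovavt bakuv yyzc etl dtc gwp yll
Hunk 2: at line 3 remove [bakuv] add [nlp,yhm] -> 11 lines: onud hcyrh rmln ovavt nlp yhm yyzc etl dtc gwp yll
Hunk 3: at line 7 remove [etl,dtc] add [vtg,qyrbz] -> 11 lines: onud hcyrh rmln ovavt nlp yhm yyzc vtg qyrbz gwp yll
Hunk 4: at line 6 remove [yyzc] add [mojo,cpyl,ddjan] -> 13 lines: onud hcyrh rmln ovavt nlp yhm mojo cpyl ddjan vtg qyrbz gwp yll
Hunk 5: at line 1 remove [hcyrh] add [mrlny,wzqof] -> 14 lines: onud mrlny wzqof rmln ovavt nlp yhm mojo cpyl ddjan vtg qyrbz gwp yll
Hunk 6: at line 7 remove [mojo] add [mbs,cdg,tzx] -> 16 lines: onud mrlny wzqof rmln ovavt nlp yhm mbs cdg tzx cpyl ddjan vtg qyrbz gwp yll
Final line count: 16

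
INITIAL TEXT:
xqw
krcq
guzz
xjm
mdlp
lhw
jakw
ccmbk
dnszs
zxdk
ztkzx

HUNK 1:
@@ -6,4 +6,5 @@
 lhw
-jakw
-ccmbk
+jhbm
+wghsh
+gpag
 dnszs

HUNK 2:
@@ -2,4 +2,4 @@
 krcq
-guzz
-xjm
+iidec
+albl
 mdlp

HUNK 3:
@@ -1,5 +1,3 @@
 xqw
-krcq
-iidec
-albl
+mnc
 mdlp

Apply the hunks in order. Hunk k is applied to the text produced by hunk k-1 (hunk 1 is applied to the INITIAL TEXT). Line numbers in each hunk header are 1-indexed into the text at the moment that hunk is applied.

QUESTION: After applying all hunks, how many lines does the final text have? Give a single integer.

Answer: 10

Derivation:
Hunk 1: at line 6 remove [jakw,ccmbk] add [jhbm,wghsh,gpag] -> 12 lines: xqw krcq guzz xjm mdlp lhw jhbm wghsh gpag dnszs zxdk ztkzx
Hunk 2: at line 2 remove [guzz,xjm] add [iidec,albl] -> 12 lines: xqw krcq iidec albl mdlp lhw jhbm wghsh gpag dnszs zxdk ztkzx
Hunk 3: at line 1 remove [krcq,iidec,albl] add [mnc] -> 10 lines: xqw mnc mdlp lhw jhbm wghsh gpag dnszs zxdk ztkzx
Final line count: 10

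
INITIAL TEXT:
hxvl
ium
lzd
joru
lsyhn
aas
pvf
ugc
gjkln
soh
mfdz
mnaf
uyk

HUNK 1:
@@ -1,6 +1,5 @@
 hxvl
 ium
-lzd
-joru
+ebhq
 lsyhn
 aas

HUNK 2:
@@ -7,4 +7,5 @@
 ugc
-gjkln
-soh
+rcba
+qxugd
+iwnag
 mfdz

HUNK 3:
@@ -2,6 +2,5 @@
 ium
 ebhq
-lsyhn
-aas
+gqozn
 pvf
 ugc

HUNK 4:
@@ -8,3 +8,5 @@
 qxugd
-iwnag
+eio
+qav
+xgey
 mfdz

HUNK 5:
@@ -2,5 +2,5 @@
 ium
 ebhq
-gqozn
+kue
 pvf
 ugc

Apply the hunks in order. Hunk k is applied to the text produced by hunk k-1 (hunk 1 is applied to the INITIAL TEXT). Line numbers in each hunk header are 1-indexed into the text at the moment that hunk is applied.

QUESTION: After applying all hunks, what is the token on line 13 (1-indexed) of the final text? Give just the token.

Hunk 1: at line 1 remove [lzd,joru] add [ebhq] -> 12 lines: hxvl ium ebhq lsyhn aas pvf ugc gjkln soh mfdz mnaf uyk
Hunk 2: at line 7 remove [gjkln,soh] add [rcba,qxugd,iwnag] -> 13 lines: hxvl ium ebhq lsyhn aas pvf ugc rcba qxugd iwnag mfdz mnaf uyk
Hunk 3: at line 2 remove [lsyhn,aas] add [gqozn] -> 12 lines: hxvl ium ebhq gqozn pvf ugc rcba qxugd iwnag mfdz mnaf uyk
Hunk 4: at line 8 remove [iwnag] add [eio,qav,xgey] -> 14 lines: hxvl ium ebhq gqozn pvf ugc rcba qxugd eio qav xgey mfdz mnaf uyk
Hunk 5: at line 2 remove [gqozn] add [kue] -> 14 lines: hxvl ium ebhq kue pvf ugc rcba qxugd eio qav xgey mfdz mnaf uyk
Final line 13: mnaf

Answer: mnaf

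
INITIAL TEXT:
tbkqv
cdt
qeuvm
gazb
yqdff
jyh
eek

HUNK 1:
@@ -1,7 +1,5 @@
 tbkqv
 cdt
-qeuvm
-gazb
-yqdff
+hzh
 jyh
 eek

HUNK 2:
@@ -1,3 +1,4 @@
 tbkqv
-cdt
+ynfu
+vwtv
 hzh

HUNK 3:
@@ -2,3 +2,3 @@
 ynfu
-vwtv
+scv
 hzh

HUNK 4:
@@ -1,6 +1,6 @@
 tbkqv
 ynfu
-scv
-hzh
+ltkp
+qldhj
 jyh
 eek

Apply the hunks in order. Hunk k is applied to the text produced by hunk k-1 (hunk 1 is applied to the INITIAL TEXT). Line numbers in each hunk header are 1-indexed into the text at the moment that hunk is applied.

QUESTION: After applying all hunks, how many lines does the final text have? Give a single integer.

Answer: 6

Derivation:
Hunk 1: at line 1 remove [qeuvm,gazb,yqdff] add [hzh] -> 5 lines: tbkqv cdt hzh jyh eek
Hunk 2: at line 1 remove [cdt] add [ynfu,vwtv] -> 6 lines: tbkqv ynfu vwtv hzh jyh eek
Hunk 3: at line 2 remove [vwtv] add [scv] -> 6 lines: tbkqv ynfu scv hzh jyh eek
Hunk 4: at line 1 remove [scv,hzh] add [ltkp,qldhj] -> 6 lines: tbkqv ynfu ltkp qldhj jyh eek
Final line count: 6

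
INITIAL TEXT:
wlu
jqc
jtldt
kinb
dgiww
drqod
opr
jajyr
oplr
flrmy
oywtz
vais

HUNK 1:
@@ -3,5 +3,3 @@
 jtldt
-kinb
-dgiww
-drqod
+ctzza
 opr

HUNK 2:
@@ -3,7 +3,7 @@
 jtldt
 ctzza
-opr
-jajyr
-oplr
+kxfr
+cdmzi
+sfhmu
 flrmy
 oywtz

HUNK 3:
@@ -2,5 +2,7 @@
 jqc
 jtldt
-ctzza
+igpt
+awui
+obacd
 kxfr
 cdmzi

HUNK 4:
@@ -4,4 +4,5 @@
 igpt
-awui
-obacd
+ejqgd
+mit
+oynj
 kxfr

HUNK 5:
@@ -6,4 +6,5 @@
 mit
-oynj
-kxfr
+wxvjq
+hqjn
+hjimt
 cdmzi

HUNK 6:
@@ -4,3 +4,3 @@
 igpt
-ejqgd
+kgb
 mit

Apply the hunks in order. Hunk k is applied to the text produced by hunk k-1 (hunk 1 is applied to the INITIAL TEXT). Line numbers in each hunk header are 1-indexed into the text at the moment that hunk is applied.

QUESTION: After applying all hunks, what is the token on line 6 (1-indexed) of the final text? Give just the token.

Hunk 1: at line 3 remove [kinb,dgiww,drqod] add [ctzza] -> 10 lines: wlu jqc jtldt ctzza opr jajyr oplr flrmy oywtz vais
Hunk 2: at line 3 remove [opr,jajyr,oplr] add [kxfr,cdmzi,sfhmu] -> 10 lines: wlu jqc jtldt ctzza kxfr cdmzi sfhmu flrmy oywtz vais
Hunk 3: at line 2 remove [ctzza] add [igpt,awui,obacd] -> 12 lines: wlu jqc jtldt igpt awui obacd kxfr cdmzi sfhmu flrmy oywtz vais
Hunk 4: at line 4 remove [awui,obacd] add [ejqgd,mit,oynj] -> 13 lines: wlu jqc jtldt igpt ejqgd mit oynj kxfr cdmzi sfhmu flrmy oywtz vais
Hunk 5: at line 6 remove [oynj,kxfr] add [wxvjq,hqjn,hjimt] -> 14 lines: wlu jqc jtldt igpt ejqgd mit wxvjq hqjn hjimt cdmzi sfhmu flrmy oywtz vais
Hunk 6: at line 4 remove [ejqgd] add [kgb] -> 14 lines: wlu jqc jtldt igpt kgb mit wxvjq hqjn hjimt cdmzi sfhmu flrmy oywtz vais
Final line 6: mit

Answer: mit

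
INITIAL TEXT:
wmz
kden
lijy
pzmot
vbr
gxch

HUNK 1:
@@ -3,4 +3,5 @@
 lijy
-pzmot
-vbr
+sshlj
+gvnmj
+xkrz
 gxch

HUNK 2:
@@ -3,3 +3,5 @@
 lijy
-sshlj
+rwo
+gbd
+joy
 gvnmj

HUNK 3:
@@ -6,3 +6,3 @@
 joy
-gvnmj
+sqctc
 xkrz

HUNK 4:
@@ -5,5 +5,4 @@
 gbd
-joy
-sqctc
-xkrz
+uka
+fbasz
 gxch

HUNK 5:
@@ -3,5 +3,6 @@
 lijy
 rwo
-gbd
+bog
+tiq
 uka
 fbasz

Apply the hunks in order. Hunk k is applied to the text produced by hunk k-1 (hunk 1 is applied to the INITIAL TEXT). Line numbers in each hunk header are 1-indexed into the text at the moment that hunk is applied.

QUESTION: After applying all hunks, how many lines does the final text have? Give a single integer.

Answer: 9

Derivation:
Hunk 1: at line 3 remove [pzmot,vbr] add [sshlj,gvnmj,xkrz] -> 7 lines: wmz kden lijy sshlj gvnmj xkrz gxch
Hunk 2: at line 3 remove [sshlj] add [rwo,gbd,joy] -> 9 lines: wmz kden lijy rwo gbd joy gvnmj xkrz gxch
Hunk 3: at line 6 remove [gvnmj] add [sqctc] -> 9 lines: wmz kden lijy rwo gbd joy sqctc xkrz gxch
Hunk 4: at line 5 remove [joy,sqctc,xkrz] add [uka,fbasz] -> 8 lines: wmz kden lijy rwo gbd uka fbasz gxch
Hunk 5: at line 3 remove [gbd] add [bog,tiq] -> 9 lines: wmz kden lijy rwo bog tiq uka fbasz gxch
Final line count: 9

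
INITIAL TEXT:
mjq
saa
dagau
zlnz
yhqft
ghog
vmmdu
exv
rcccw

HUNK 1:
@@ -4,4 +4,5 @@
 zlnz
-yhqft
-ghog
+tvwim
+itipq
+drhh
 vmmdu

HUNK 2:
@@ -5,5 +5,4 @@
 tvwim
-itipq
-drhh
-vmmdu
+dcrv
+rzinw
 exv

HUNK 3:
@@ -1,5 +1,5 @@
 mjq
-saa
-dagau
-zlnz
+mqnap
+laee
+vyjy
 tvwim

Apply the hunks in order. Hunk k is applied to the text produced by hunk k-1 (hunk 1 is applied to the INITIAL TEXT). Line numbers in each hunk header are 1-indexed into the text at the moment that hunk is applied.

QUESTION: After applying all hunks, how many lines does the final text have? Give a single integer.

Answer: 9

Derivation:
Hunk 1: at line 4 remove [yhqft,ghog] add [tvwim,itipq,drhh] -> 10 lines: mjq saa dagau zlnz tvwim itipq drhh vmmdu exv rcccw
Hunk 2: at line 5 remove [itipq,drhh,vmmdu] add [dcrv,rzinw] -> 9 lines: mjq saa dagau zlnz tvwim dcrv rzinw exv rcccw
Hunk 3: at line 1 remove [saa,dagau,zlnz] add [mqnap,laee,vyjy] -> 9 lines: mjq mqnap laee vyjy tvwim dcrv rzinw exv rcccw
Final line count: 9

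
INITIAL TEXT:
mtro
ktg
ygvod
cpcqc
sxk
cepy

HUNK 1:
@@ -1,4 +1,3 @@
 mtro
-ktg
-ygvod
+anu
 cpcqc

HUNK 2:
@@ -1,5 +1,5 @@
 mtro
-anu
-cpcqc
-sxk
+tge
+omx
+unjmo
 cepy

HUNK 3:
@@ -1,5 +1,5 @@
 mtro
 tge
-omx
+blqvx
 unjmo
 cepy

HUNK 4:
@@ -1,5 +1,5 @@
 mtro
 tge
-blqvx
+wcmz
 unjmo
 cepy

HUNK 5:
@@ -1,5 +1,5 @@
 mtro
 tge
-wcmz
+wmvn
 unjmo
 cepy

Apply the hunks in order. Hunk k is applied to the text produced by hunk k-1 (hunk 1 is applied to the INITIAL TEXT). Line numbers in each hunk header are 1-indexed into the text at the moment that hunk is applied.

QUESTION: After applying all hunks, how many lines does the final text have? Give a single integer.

Answer: 5

Derivation:
Hunk 1: at line 1 remove [ktg,ygvod] add [anu] -> 5 lines: mtro anu cpcqc sxk cepy
Hunk 2: at line 1 remove [anu,cpcqc,sxk] add [tge,omx,unjmo] -> 5 lines: mtro tge omx unjmo cepy
Hunk 3: at line 1 remove [omx] add [blqvx] -> 5 lines: mtro tge blqvx unjmo cepy
Hunk 4: at line 1 remove [blqvx] add [wcmz] -> 5 lines: mtro tge wcmz unjmo cepy
Hunk 5: at line 1 remove [wcmz] add [wmvn] -> 5 lines: mtro tge wmvn unjmo cepy
Final line count: 5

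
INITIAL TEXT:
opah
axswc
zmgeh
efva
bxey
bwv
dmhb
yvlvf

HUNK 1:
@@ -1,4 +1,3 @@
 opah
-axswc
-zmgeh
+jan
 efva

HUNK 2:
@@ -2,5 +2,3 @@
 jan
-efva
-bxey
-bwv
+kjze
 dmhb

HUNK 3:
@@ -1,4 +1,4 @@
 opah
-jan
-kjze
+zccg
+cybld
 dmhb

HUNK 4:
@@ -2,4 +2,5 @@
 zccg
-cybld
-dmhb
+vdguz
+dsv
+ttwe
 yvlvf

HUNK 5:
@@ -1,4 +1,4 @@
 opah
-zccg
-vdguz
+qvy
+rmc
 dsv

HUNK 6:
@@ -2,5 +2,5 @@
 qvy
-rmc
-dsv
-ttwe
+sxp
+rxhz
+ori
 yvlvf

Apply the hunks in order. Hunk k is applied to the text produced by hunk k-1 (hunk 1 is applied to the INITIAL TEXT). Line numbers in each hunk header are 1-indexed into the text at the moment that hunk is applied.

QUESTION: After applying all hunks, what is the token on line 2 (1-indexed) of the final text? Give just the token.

Answer: qvy

Derivation:
Hunk 1: at line 1 remove [axswc,zmgeh] add [jan] -> 7 lines: opah jan efva bxey bwv dmhb yvlvf
Hunk 2: at line 2 remove [efva,bxey,bwv] add [kjze] -> 5 lines: opah jan kjze dmhb yvlvf
Hunk 3: at line 1 remove [jan,kjze] add [zccg,cybld] -> 5 lines: opah zccg cybld dmhb yvlvf
Hunk 4: at line 2 remove [cybld,dmhb] add [vdguz,dsv,ttwe] -> 6 lines: opah zccg vdguz dsv ttwe yvlvf
Hunk 5: at line 1 remove [zccg,vdguz] add [qvy,rmc] -> 6 lines: opah qvy rmc dsv ttwe yvlvf
Hunk 6: at line 2 remove [rmc,dsv,ttwe] add [sxp,rxhz,ori] -> 6 lines: opah qvy sxp rxhz ori yvlvf
Final line 2: qvy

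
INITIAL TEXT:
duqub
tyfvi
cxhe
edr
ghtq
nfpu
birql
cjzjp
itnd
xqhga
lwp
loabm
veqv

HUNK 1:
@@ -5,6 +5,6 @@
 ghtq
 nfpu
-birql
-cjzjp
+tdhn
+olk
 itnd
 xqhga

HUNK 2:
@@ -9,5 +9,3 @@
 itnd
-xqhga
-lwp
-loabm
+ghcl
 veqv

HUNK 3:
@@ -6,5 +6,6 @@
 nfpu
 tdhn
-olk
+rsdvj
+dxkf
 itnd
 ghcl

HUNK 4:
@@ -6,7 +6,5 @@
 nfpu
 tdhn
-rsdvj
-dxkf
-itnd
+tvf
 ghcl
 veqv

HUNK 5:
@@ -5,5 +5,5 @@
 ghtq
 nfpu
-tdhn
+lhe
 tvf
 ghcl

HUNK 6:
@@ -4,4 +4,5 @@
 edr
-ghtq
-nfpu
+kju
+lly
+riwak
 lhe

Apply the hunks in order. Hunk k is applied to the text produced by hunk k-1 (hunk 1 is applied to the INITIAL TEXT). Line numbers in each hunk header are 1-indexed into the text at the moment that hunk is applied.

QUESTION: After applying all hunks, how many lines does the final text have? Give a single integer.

Hunk 1: at line 5 remove [birql,cjzjp] add [tdhn,olk] -> 13 lines: duqub tyfvi cxhe edr ghtq nfpu tdhn olk itnd xqhga lwp loabm veqv
Hunk 2: at line 9 remove [xqhga,lwp,loabm] add [ghcl] -> 11 lines: duqub tyfvi cxhe edr ghtq nfpu tdhn olk itnd ghcl veqv
Hunk 3: at line 6 remove [olk] add [rsdvj,dxkf] -> 12 lines: duqub tyfvi cxhe edr ghtq nfpu tdhn rsdvj dxkf itnd ghcl veqv
Hunk 4: at line 6 remove [rsdvj,dxkf,itnd] add [tvf] -> 10 lines: duqub tyfvi cxhe edr ghtq nfpu tdhn tvf ghcl veqv
Hunk 5: at line 5 remove [tdhn] add [lhe] -> 10 lines: duqub tyfvi cxhe edr ghtq nfpu lhe tvf ghcl veqv
Hunk 6: at line 4 remove [ghtq,nfpu] add [kju,lly,riwak] -> 11 lines: duqub tyfvi cxhe edr kju lly riwak lhe tvf ghcl veqv
Final line count: 11

Answer: 11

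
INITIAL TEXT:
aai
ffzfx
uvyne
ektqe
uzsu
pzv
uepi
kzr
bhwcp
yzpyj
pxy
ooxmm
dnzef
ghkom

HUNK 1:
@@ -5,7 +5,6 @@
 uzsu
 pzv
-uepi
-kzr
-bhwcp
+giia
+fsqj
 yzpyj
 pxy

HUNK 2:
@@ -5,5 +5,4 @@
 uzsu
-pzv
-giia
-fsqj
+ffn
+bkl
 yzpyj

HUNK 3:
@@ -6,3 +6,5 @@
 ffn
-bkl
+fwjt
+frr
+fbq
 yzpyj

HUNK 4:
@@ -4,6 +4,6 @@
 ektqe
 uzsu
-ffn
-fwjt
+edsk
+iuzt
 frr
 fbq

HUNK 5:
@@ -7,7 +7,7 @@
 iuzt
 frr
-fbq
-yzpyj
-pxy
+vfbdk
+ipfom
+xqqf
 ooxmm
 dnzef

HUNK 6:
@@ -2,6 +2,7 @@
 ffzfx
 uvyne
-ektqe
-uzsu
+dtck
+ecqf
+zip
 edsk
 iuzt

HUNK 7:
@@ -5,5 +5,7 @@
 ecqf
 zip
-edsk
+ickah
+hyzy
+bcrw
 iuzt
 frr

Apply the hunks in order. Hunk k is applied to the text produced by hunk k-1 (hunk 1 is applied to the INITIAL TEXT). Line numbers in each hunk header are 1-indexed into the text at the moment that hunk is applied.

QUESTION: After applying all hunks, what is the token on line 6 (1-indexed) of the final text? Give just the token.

Hunk 1: at line 5 remove [uepi,kzr,bhwcp] add [giia,fsqj] -> 13 lines: aai ffzfx uvyne ektqe uzsu pzv giia fsqj yzpyj pxy ooxmm dnzef ghkom
Hunk 2: at line 5 remove [pzv,giia,fsqj] add [ffn,bkl] -> 12 lines: aai ffzfx uvyne ektqe uzsu ffn bkl yzpyj pxy ooxmm dnzef ghkom
Hunk 3: at line 6 remove [bkl] add [fwjt,frr,fbq] -> 14 lines: aai ffzfx uvyne ektqe uzsu ffn fwjt frr fbq yzpyj pxy ooxmm dnzef ghkom
Hunk 4: at line 4 remove [ffn,fwjt] add [edsk,iuzt] -> 14 lines: aai ffzfx uvyne ektqe uzsu edsk iuzt frr fbq yzpyj pxy ooxmm dnzef ghkom
Hunk 5: at line 7 remove [fbq,yzpyj,pxy] add [vfbdk,ipfom,xqqf] -> 14 lines: aai ffzfx uvyne ektqe uzsu edsk iuzt frr vfbdk ipfom xqqf ooxmm dnzef ghkom
Hunk 6: at line 2 remove [ektqe,uzsu] add [dtck,ecqf,zip] -> 15 lines: aai ffzfx uvyne dtck ecqf zip edsk iuzt frr vfbdk ipfom xqqf ooxmm dnzef ghkom
Hunk 7: at line 5 remove [edsk] add [ickah,hyzy,bcrw] -> 17 lines: aai ffzfx uvyne dtck ecqf zip ickah hyzy bcrw iuzt frr vfbdk ipfom xqqf ooxmm dnzef ghkom
Final line 6: zip

Answer: zip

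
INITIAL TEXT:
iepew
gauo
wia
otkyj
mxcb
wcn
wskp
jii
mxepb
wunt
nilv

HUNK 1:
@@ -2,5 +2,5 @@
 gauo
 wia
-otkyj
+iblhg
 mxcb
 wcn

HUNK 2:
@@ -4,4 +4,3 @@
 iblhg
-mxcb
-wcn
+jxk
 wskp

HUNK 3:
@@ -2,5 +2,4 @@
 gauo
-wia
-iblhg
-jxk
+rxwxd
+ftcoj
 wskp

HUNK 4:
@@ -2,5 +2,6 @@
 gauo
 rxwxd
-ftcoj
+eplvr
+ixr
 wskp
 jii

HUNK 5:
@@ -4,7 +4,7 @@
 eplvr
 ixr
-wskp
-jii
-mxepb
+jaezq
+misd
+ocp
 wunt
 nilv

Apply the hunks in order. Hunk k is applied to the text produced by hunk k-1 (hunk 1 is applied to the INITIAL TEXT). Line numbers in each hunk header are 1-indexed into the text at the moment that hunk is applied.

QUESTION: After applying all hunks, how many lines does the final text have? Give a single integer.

Hunk 1: at line 2 remove [otkyj] add [iblhg] -> 11 lines: iepew gauo wia iblhg mxcb wcn wskp jii mxepb wunt nilv
Hunk 2: at line 4 remove [mxcb,wcn] add [jxk] -> 10 lines: iepew gauo wia iblhg jxk wskp jii mxepb wunt nilv
Hunk 3: at line 2 remove [wia,iblhg,jxk] add [rxwxd,ftcoj] -> 9 lines: iepew gauo rxwxd ftcoj wskp jii mxepb wunt nilv
Hunk 4: at line 2 remove [ftcoj] add [eplvr,ixr] -> 10 lines: iepew gauo rxwxd eplvr ixr wskp jii mxepb wunt nilv
Hunk 5: at line 4 remove [wskp,jii,mxepb] add [jaezq,misd,ocp] -> 10 lines: iepew gauo rxwxd eplvr ixr jaezq misd ocp wunt nilv
Final line count: 10

Answer: 10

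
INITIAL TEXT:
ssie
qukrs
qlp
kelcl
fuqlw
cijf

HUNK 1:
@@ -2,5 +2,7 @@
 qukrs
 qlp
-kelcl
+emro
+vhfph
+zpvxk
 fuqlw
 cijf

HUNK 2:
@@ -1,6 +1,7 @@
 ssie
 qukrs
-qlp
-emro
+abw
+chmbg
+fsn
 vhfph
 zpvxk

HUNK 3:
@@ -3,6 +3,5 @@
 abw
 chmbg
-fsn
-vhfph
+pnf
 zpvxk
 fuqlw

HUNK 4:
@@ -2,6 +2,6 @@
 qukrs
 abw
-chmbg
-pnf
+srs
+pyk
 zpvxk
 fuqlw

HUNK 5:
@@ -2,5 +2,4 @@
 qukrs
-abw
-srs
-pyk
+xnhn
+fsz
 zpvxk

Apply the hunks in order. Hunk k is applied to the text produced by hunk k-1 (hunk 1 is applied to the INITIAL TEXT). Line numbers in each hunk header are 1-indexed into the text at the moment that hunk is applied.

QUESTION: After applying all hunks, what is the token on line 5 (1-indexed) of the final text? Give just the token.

Answer: zpvxk

Derivation:
Hunk 1: at line 2 remove [kelcl] add [emro,vhfph,zpvxk] -> 8 lines: ssie qukrs qlp emro vhfph zpvxk fuqlw cijf
Hunk 2: at line 1 remove [qlp,emro] add [abw,chmbg,fsn] -> 9 lines: ssie qukrs abw chmbg fsn vhfph zpvxk fuqlw cijf
Hunk 3: at line 3 remove [fsn,vhfph] add [pnf] -> 8 lines: ssie qukrs abw chmbg pnf zpvxk fuqlw cijf
Hunk 4: at line 2 remove [chmbg,pnf] add [srs,pyk] -> 8 lines: ssie qukrs abw srs pyk zpvxk fuqlw cijf
Hunk 5: at line 2 remove [abw,srs,pyk] add [xnhn,fsz] -> 7 lines: ssie qukrs xnhn fsz zpvxk fuqlw cijf
Final line 5: zpvxk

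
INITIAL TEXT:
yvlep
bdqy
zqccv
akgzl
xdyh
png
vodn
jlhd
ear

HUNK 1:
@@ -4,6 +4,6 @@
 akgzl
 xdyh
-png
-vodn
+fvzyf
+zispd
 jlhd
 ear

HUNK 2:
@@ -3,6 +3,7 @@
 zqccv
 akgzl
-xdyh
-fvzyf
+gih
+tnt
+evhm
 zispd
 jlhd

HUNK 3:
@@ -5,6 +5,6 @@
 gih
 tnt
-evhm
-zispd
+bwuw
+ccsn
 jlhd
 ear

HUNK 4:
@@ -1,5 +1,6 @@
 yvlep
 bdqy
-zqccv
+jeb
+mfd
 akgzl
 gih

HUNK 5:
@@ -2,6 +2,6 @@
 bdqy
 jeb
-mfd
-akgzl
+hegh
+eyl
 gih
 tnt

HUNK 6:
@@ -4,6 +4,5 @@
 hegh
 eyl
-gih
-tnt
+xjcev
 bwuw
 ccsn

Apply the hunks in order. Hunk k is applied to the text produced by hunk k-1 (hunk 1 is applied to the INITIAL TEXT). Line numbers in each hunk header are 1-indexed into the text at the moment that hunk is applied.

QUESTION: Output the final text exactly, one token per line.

Hunk 1: at line 4 remove [png,vodn] add [fvzyf,zispd] -> 9 lines: yvlep bdqy zqccv akgzl xdyh fvzyf zispd jlhd ear
Hunk 2: at line 3 remove [xdyh,fvzyf] add [gih,tnt,evhm] -> 10 lines: yvlep bdqy zqccv akgzl gih tnt evhm zispd jlhd ear
Hunk 3: at line 5 remove [evhm,zispd] add [bwuw,ccsn] -> 10 lines: yvlep bdqy zqccv akgzl gih tnt bwuw ccsn jlhd ear
Hunk 4: at line 1 remove [zqccv] add [jeb,mfd] -> 11 lines: yvlep bdqy jeb mfd akgzl gih tnt bwuw ccsn jlhd ear
Hunk 5: at line 2 remove [mfd,akgzl] add [hegh,eyl] -> 11 lines: yvlep bdqy jeb hegh eyl gih tnt bwuw ccsn jlhd ear
Hunk 6: at line 4 remove [gih,tnt] add [xjcev] -> 10 lines: yvlep bdqy jeb hegh eyl xjcev bwuw ccsn jlhd ear

Answer: yvlep
bdqy
jeb
hegh
eyl
xjcev
bwuw
ccsn
jlhd
ear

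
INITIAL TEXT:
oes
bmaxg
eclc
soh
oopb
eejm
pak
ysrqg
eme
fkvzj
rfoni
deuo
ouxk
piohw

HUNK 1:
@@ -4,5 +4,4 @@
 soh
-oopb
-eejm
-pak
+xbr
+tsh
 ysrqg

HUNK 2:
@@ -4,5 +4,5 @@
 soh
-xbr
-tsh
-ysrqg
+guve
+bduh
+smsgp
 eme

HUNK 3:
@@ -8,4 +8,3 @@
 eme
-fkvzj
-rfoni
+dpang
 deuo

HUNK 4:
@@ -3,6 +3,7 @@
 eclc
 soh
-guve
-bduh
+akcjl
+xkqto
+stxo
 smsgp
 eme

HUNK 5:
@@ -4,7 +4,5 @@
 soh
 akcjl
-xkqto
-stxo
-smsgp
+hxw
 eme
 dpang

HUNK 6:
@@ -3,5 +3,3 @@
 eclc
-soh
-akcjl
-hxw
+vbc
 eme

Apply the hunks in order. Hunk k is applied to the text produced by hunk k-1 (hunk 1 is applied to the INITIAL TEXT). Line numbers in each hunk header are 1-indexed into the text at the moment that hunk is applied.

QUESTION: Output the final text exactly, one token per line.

Hunk 1: at line 4 remove [oopb,eejm,pak] add [xbr,tsh] -> 13 lines: oes bmaxg eclc soh xbr tsh ysrqg eme fkvzj rfoni deuo ouxk piohw
Hunk 2: at line 4 remove [xbr,tsh,ysrqg] add [guve,bduh,smsgp] -> 13 lines: oes bmaxg eclc soh guve bduh smsgp eme fkvzj rfoni deuo ouxk piohw
Hunk 3: at line 8 remove [fkvzj,rfoni] add [dpang] -> 12 lines: oes bmaxg eclc soh guve bduh smsgp eme dpang deuo ouxk piohw
Hunk 4: at line 3 remove [guve,bduh] add [akcjl,xkqto,stxo] -> 13 lines: oes bmaxg eclc soh akcjl xkqto stxo smsgp eme dpang deuo ouxk piohw
Hunk 5: at line 4 remove [xkqto,stxo,smsgp] add [hxw] -> 11 lines: oes bmaxg eclc soh akcjl hxw eme dpang deuo ouxk piohw
Hunk 6: at line 3 remove [soh,akcjl,hxw] add [vbc] -> 9 lines: oes bmaxg eclc vbc eme dpang deuo ouxk piohw

Answer: oes
bmaxg
eclc
vbc
eme
dpang
deuo
ouxk
piohw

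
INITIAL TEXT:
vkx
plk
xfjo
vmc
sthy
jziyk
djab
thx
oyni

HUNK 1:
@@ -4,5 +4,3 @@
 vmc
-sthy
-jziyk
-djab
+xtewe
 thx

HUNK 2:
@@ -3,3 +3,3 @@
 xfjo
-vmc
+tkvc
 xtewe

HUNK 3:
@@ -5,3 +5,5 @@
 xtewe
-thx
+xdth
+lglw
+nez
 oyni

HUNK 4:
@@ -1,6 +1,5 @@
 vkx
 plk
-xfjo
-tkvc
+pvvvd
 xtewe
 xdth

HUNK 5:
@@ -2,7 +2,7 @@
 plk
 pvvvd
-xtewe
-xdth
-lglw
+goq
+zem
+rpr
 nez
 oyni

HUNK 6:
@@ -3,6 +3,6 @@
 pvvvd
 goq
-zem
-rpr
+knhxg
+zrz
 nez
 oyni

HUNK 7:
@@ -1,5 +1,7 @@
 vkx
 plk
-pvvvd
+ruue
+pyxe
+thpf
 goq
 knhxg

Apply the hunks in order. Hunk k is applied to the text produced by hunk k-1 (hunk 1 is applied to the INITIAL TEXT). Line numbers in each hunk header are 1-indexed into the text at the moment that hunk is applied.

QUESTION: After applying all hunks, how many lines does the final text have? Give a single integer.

Answer: 10

Derivation:
Hunk 1: at line 4 remove [sthy,jziyk,djab] add [xtewe] -> 7 lines: vkx plk xfjo vmc xtewe thx oyni
Hunk 2: at line 3 remove [vmc] add [tkvc] -> 7 lines: vkx plk xfjo tkvc xtewe thx oyni
Hunk 3: at line 5 remove [thx] add [xdth,lglw,nez] -> 9 lines: vkx plk xfjo tkvc xtewe xdth lglw nez oyni
Hunk 4: at line 1 remove [xfjo,tkvc] add [pvvvd] -> 8 lines: vkx plk pvvvd xtewe xdth lglw nez oyni
Hunk 5: at line 2 remove [xtewe,xdth,lglw] add [goq,zem,rpr] -> 8 lines: vkx plk pvvvd goq zem rpr nez oyni
Hunk 6: at line 3 remove [zem,rpr] add [knhxg,zrz] -> 8 lines: vkx plk pvvvd goq knhxg zrz nez oyni
Hunk 7: at line 1 remove [pvvvd] add [ruue,pyxe,thpf] -> 10 lines: vkx plk ruue pyxe thpf goq knhxg zrz nez oyni
Final line count: 10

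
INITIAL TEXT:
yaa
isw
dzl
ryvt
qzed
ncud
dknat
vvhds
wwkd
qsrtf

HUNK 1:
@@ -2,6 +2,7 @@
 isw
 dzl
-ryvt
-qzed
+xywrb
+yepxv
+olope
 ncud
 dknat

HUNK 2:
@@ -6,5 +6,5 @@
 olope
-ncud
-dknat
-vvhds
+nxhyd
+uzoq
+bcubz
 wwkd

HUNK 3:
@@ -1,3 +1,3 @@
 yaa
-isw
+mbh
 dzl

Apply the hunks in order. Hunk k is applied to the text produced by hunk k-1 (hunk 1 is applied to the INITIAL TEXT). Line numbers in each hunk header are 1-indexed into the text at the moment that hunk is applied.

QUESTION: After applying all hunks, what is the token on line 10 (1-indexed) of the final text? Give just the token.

Hunk 1: at line 2 remove [ryvt,qzed] add [xywrb,yepxv,olope] -> 11 lines: yaa isw dzl xywrb yepxv olope ncud dknat vvhds wwkd qsrtf
Hunk 2: at line 6 remove [ncud,dknat,vvhds] add [nxhyd,uzoq,bcubz] -> 11 lines: yaa isw dzl xywrb yepxv olope nxhyd uzoq bcubz wwkd qsrtf
Hunk 3: at line 1 remove [isw] add [mbh] -> 11 lines: yaa mbh dzl xywrb yepxv olope nxhyd uzoq bcubz wwkd qsrtf
Final line 10: wwkd

Answer: wwkd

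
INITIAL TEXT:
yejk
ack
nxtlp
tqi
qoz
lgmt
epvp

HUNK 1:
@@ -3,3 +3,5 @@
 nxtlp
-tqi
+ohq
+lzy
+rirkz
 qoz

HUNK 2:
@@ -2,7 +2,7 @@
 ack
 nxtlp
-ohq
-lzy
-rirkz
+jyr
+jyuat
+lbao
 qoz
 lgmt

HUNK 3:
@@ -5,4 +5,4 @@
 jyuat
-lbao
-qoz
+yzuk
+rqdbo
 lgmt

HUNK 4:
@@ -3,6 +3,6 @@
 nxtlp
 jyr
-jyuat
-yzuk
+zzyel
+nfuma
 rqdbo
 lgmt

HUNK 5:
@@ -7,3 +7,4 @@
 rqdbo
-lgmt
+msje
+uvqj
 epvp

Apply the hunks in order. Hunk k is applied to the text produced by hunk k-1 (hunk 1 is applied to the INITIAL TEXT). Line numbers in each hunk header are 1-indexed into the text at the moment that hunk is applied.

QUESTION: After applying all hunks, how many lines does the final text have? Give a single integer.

Answer: 10

Derivation:
Hunk 1: at line 3 remove [tqi] add [ohq,lzy,rirkz] -> 9 lines: yejk ack nxtlp ohq lzy rirkz qoz lgmt epvp
Hunk 2: at line 2 remove [ohq,lzy,rirkz] add [jyr,jyuat,lbao] -> 9 lines: yejk ack nxtlp jyr jyuat lbao qoz lgmt epvp
Hunk 3: at line 5 remove [lbao,qoz] add [yzuk,rqdbo] -> 9 lines: yejk ack nxtlp jyr jyuat yzuk rqdbo lgmt epvp
Hunk 4: at line 3 remove [jyuat,yzuk] add [zzyel,nfuma] -> 9 lines: yejk ack nxtlp jyr zzyel nfuma rqdbo lgmt epvp
Hunk 5: at line 7 remove [lgmt] add [msje,uvqj] -> 10 lines: yejk ack nxtlp jyr zzyel nfuma rqdbo msje uvqj epvp
Final line count: 10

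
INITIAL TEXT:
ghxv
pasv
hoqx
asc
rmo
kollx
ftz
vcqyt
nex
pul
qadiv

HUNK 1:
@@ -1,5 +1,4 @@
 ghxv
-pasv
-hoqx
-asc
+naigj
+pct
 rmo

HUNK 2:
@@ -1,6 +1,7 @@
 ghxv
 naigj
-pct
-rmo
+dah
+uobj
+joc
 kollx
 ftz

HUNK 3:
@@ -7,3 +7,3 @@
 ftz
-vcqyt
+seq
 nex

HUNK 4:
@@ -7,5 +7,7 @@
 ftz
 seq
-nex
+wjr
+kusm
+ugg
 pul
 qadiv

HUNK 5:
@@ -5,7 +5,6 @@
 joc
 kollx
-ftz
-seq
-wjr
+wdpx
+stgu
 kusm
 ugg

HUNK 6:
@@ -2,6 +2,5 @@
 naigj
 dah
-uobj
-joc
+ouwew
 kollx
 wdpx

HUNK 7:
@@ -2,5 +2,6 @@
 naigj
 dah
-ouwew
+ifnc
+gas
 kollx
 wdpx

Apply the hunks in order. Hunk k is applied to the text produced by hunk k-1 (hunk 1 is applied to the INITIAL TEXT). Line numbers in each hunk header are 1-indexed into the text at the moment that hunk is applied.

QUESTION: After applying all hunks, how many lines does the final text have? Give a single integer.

Hunk 1: at line 1 remove [pasv,hoqx,asc] add [naigj,pct] -> 10 lines: ghxv naigj pct rmo kollx ftz vcqyt nex pul qadiv
Hunk 2: at line 1 remove [pct,rmo] add [dah,uobj,joc] -> 11 lines: ghxv naigj dah uobj joc kollx ftz vcqyt nex pul qadiv
Hunk 3: at line 7 remove [vcqyt] add [seq] -> 11 lines: ghxv naigj dah uobj joc kollx ftz seq nex pul qadiv
Hunk 4: at line 7 remove [nex] add [wjr,kusm,ugg] -> 13 lines: ghxv naigj dah uobj joc kollx ftz seq wjr kusm ugg pul qadiv
Hunk 5: at line 5 remove [ftz,seq,wjr] add [wdpx,stgu] -> 12 lines: ghxv naigj dah uobj joc kollx wdpx stgu kusm ugg pul qadiv
Hunk 6: at line 2 remove [uobj,joc] add [ouwew] -> 11 lines: ghxv naigj dah ouwew kollx wdpx stgu kusm ugg pul qadiv
Hunk 7: at line 2 remove [ouwew] add [ifnc,gas] -> 12 lines: ghxv naigj dah ifnc gas kollx wdpx stgu kusm ugg pul qadiv
Final line count: 12

Answer: 12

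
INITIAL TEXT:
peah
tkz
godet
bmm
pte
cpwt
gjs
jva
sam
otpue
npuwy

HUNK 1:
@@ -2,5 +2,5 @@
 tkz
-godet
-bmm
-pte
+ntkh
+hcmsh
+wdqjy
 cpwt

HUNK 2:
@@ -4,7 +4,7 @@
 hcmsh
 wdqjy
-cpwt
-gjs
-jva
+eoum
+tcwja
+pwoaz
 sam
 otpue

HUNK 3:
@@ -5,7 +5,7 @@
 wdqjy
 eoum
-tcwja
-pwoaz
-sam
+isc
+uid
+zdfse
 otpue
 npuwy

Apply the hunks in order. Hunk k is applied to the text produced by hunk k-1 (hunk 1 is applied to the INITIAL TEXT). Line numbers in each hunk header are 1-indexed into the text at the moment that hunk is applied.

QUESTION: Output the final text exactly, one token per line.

Hunk 1: at line 2 remove [godet,bmm,pte] add [ntkh,hcmsh,wdqjy] -> 11 lines: peah tkz ntkh hcmsh wdqjy cpwt gjs jva sam otpue npuwy
Hunk 2: at line 4 remove [cpwt,gjs,jva] add [eoum,tcwja,pwoaz] -> 11 lines: peah tkz ntkh hcmsh wdqjy eoum tcwja pwoaz sam otpue npuwy
Hunk 3: at line 5 remove [tcwja,pwoaz,sam] add [isc,uid,zdfse] -> 11 lines: peah tkz ntkh hcmsh wdqjy eoum isc uid zdfse otpue npuwy

Answer: peah
tkz
ntkh
hcmsh
wdqjy
eoum
isc
uid
zdfse
otpue
npuwy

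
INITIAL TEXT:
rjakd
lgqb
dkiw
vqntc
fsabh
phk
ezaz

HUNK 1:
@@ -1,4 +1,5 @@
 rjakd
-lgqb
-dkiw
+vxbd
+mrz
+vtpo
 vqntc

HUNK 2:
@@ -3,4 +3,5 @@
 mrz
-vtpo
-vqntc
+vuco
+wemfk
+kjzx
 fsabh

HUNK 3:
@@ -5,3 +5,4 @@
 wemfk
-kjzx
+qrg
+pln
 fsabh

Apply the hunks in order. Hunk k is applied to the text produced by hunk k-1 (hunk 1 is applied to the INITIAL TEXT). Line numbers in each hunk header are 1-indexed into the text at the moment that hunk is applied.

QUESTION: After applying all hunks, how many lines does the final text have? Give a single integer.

Answer: 10

Derivation:
Hunk 1: at line 1 remove [lgqb,dkiw] add [vxbd,mrz,vtpo] -> 8 lines: rjakd vxbd mrz vtpo vqntc fsabh phk ezaz
Hunk 2: at line 3 remove [vtpo,vqntc] add [vuco,wemfk,kjzx] -> 9 lines: rjakd vxbd mrz vuco wemfk kjzx fsabh phk ezaz
Hunk 3: at line 5 remove [kjzx] add [qrg,pln] -> 10 lines: rjakd vxbd mrz vuco wemfk qrg pln fsabh phk ezaz
Final line count: 10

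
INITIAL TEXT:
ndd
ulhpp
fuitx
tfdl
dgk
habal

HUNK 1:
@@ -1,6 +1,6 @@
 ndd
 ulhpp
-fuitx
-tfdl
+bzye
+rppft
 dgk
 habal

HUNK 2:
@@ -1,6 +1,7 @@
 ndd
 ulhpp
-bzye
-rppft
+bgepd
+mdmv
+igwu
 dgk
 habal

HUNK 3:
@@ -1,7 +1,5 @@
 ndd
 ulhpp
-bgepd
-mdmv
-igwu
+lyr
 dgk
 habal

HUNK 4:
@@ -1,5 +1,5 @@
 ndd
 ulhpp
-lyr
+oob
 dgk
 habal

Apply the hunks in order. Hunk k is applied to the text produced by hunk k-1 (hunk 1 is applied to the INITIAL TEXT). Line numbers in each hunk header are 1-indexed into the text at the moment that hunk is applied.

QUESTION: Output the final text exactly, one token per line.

Hunk 1: at line 1 remove [fuitx,tfdl] add [bzye,rppft] -> 6 lines: ndd ulhpp bzye rppft dgk habal
Hunk 2: at line 1 remove [bzye,rppft] add [bgepd,mdmv,igwu] -> 7 lines: ndd ulhpp bgepd mdmv igwu dgk habal
Hunk 3: at line 1 remove [bgepd,mdmv,igwu] add [lyr] -> 5 lines: ndd ulhpp lyr dgk habal
Hunk 4: at line 1 remove [lyr] add [oob] -> 5 lines: ndd ulhpp oob dgk habal

Answer: ndd
ulhpp
oob
dgk
habal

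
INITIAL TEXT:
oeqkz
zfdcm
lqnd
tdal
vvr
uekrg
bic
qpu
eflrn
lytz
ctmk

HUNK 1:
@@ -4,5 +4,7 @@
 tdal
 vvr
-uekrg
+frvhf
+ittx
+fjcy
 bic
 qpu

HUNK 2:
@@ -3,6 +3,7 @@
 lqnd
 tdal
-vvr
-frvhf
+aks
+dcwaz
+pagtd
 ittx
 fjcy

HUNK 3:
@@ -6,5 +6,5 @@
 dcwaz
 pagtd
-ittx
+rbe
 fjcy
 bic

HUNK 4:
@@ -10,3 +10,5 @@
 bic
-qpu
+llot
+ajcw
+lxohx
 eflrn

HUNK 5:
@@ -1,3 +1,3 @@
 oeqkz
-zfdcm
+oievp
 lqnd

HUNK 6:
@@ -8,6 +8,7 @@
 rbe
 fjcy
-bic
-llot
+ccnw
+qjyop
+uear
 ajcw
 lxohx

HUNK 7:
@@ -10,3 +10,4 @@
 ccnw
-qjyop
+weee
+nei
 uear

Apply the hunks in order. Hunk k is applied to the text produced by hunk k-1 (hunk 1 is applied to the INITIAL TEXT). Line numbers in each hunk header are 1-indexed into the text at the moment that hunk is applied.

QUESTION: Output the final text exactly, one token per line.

Answer: oeqkz
oievp
lqnd
tdal
aks
dcwaz
pagtd
rbe
fjcy
ccnw
weee
nei
uear
ajcw
lxohx
eflrn
lytz
ctmk

Derivation:
Hunk 1: at line 4 remove [uekrg] add [frvhf,ittx,fjcy] -> 13 lines: oeqkz zfdcm lqnd tdal vvr frvhf ittx fjcy bic qpu eflrn lytz ctmk
Hunk 2: at line 3 remove [vvr,frvhf] add [aks,dcwaz,pagtd] -> 14 lines: oeqkz zfdcm lqnd tdal aks dcwaz pagtd ittx fjcy bic qpu eflrn lytz ctmk
Hunk 3: at line 6 remove [ittx] add [rbe] -> 14 lines: oeqkz zfdcm lqnd tdal aks dcwaz pagtd rbe fjcy bic qpu eflrn lytz ctmk
Hunk 4: at line 10 remove [qpu] add [llot,ajcw,lxohx] -> 16 lines: oeqkz zfdcm lqnd tdal aks dcwaz pagtd rbe fjcy bic llot ajcw lxohx eflrn lytz ctmk
Hunk 5: at line 1 remove [zfdcm] add [oievp] -> 16 lines: oeqkz oievp lqnd tdal aks dcwaz pagtd rbe fjcy bic llot ajcw lxohx eflrn lytz ctmk
Hunk 6: at line 8 remove [bic,llot] add [ccnw,qjyop,uear] -> 17 lines: oeqkz oievp lqnd tdal aks dcwaz pagtd rbe fjcy ccnw qjyop uear ajcw lxohx eflrn lytz ctmk
Hunk 7: at line 10 remove [qjyop] add [weee,nei] -> 18 lines: oeqkz oievp lqnd tdal aks dcwaz pagtd rbe fjcy ccnw weee nei uear ajcw lxohx eflrn lytz ctmk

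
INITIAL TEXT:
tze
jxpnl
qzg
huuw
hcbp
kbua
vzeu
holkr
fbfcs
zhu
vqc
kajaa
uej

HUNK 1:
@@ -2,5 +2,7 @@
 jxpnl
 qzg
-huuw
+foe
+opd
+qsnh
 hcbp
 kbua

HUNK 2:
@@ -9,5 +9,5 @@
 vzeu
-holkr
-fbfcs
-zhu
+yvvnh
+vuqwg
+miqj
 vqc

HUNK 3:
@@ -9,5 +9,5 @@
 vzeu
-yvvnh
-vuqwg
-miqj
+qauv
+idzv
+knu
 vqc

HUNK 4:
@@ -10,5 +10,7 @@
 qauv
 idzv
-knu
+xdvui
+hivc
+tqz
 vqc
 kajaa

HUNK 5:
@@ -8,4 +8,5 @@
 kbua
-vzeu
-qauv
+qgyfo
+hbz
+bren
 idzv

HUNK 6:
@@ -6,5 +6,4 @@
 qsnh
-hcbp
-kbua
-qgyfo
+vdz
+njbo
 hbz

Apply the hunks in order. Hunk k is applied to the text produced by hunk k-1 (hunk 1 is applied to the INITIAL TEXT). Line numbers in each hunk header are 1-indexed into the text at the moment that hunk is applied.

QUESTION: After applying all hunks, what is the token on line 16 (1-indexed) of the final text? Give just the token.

Answer: kajaa

Derivation:
Hunk 1: at line 2 remove [huuw] add [foe,opd,qsnh] -> 15 lines: tze jxpnl qzg foe opd qsnh hcbp kbua vzeu holkr fbfcs zhu vqc kajaa uej
Hunk 2: at line 9 remove [holkr,fbfcs,zhu] add [yvvnh,vuqwg,miqj] -> 15 lines: tze jxpnl qzg foe opd qsnh hcbp kbua vzeu yvvnh vuqwg miqj vqc kajaa uej
Hunk 3: at line 9 remove [yvvnh,vuqwg,miqj] add [qauv,idzv,knu] -> 15 lines: tze jxpnl qzg foe opd qsnh hcbp kbua vzeu qauv idzv knu vqc kajaa uej
Hunk 4: at line 10 remove [knu] add [xdvui,hivc,tqz] -> 17 lines: tze jxpnl qzg foe opd qsnh hcbp kbua vzeu qauv idzv xdvui hivc tqz vqc kajaa uej
Hunk 5: at line 8 remove [vzeu,qauv] add [qgyfo,hbz,bren] -> 18 lines: tze jxpnl qzg foe opd qsnh hcbp kbua qgyfo hbz bren idzv xdvui hivc tqz vqc kajaa uej
Hunk 6: at line 6 remove [hcbp,kbua,qgyfo] add [vdz,njbo] -> 17 lines: tze jxpnl qzg foe opd qsnh vdz njbo hbz bren idzv xdvui hivc tqz vqc kajaa uej
Final line 16: kajaa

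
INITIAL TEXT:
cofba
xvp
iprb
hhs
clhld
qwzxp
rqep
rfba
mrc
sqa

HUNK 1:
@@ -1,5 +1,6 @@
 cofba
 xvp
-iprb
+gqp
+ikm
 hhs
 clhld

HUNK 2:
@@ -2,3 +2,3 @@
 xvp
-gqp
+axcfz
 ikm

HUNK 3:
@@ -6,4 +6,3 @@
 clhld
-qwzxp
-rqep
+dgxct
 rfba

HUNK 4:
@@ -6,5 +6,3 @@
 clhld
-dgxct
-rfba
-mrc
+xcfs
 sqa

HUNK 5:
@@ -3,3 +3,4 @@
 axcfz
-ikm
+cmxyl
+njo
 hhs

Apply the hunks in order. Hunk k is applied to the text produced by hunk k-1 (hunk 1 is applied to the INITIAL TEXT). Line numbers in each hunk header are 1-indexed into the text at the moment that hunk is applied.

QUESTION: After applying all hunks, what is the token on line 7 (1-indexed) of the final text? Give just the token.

Answer: clhld

Derivation:
Hunk 1: at line 1 remove [iprb] add [gqp,ikm] -> 11 lines: cofba xvp gqp ikm hhs clhld qwzxp rqep rfba mrc sqa
Hunk 2: at line 2 remove [gqp] add [axcfz] -> 11 lines: cofba xvp axcfz ikm hhs clhld qwzxp rqep rfba mrc sqa
Hunk 3: at line 6 remove [qwzxp,rqep] add [dgxct] -> 10 lines: cofba xvp axcfz ikm hhs clhld dgxct rfba mrc sqa
Hunk 4: at line 6 remove [dgxct,rfba,mrc] add [xcfs] -> 8 lines: cofba xvp axcfz ikm hhs clhld xcfs sqa
Hunk 5: at line 3 remove [ikm] add [cmxyl,njo] -> 9 lines: cofba xvp axcfz cmxyl njo hhs clhld xcfs sqa
Final line 7: clhld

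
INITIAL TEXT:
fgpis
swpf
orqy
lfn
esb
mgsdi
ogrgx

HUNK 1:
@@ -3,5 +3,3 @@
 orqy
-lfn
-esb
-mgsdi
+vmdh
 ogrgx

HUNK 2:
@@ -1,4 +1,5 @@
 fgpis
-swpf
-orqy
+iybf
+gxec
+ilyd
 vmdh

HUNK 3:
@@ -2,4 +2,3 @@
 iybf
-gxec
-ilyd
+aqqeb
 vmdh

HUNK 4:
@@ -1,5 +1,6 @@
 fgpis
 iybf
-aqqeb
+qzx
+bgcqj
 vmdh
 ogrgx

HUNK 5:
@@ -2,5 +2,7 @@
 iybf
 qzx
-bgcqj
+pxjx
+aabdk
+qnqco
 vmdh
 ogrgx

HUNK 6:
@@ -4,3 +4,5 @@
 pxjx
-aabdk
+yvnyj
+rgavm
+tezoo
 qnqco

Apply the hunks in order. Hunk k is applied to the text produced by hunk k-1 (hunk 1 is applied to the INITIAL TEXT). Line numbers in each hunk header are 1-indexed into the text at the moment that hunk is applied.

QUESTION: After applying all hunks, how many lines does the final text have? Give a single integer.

Answer: 10

Derivation:
Hunk 1: at line 3 remove [lfn,esb,mgsdi] add [vmdh] -> 5 lines: fgpis swpf orqy vmdh ogrgx
Hunk 2: at line 1 remove [swpf,orqy] add [iybf,gxec,ilyd] -> 6 lines: fgpis iybf gxec ilyd vmdh ogrgx
Hunk 3: at line 2 remove [gxec,ilyd] add [aqqeb] -> 5 lines: fgpis iybf aqqeb vmdh ogrgx
Hunk 4: at line 1 remove [aqqeb] add [qzx,bgcqj] -> 6 lines: fgpis iybf qzx bgcqj vmdh ogrgx
Hunk 5: at line 2 remove [bgcqj] add [pxjx,aabdk,qnqco] -> 8 lines: fgpis iybf qzx pxjx aabdk qnqco vmdh ogrgx
Hunk 6: at line 4 remove [aabdk] add [yvnyj,rgavm,tezoo] -> 10 lines: fgpis iybf qzx pxjx yvnyj rgavm tezoo qnqco vmdh ogrgx
Final line count: 10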